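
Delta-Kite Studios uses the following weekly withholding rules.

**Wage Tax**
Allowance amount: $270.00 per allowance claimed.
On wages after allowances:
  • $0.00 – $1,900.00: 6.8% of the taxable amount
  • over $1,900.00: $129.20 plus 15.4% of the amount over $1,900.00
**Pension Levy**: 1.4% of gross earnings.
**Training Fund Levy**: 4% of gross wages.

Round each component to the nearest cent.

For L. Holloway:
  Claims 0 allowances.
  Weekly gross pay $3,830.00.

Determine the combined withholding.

$633.24

Wage Tax: taxable = $3,830.00
  $129.20 + 15.4% × ($3,830.00 − $1,900.00) = $129.20 + 15.4% × $1,930.00 = $426.42
Pension Levy: 1.4% × $3,830.00 = $53.62
Training Fund Levy: 4% × $3,830.00 = $153.20
Total: $426.42 + $53.62 + $153.20 = $633.24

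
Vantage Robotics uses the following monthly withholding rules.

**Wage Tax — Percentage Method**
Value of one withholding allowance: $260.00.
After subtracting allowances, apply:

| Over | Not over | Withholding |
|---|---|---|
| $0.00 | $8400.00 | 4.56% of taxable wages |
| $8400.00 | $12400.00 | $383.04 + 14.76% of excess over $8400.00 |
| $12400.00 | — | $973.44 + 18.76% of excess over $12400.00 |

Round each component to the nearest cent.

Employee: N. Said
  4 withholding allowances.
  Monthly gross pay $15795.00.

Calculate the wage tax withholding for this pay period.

$1415.24

Wage Tax: taxable = $15795.00 − 4×$260.00 = $14755.00
  $973.44 + 18.76% × ($14755.00 − $12400.00) = $973.44 + 18.76% × $2355.00 = $1415.24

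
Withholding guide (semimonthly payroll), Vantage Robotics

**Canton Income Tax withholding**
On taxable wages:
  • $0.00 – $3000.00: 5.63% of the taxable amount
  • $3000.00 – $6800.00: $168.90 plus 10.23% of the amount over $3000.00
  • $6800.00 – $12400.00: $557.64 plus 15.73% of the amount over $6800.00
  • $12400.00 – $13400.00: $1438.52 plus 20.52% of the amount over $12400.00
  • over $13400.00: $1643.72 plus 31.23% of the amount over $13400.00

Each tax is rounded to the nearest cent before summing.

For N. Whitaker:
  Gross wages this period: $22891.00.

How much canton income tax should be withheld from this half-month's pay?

Canton Income Tax: taxable = $22891.00
  $1643.72 + 31.23% × ($22891.00 − $13400.00) = $1643.72 + 31.23% × $9491.00 = $4607.76

$4607.76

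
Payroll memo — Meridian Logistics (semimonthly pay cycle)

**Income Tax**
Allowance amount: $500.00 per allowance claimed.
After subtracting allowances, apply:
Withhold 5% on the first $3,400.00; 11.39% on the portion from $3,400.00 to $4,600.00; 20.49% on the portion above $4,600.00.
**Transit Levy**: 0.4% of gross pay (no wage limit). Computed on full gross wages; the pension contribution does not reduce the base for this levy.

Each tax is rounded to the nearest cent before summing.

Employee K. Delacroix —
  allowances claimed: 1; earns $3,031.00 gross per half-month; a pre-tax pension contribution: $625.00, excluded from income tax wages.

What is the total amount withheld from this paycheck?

Income Tax: taxable = $3,031.00 − $625.00 − 1×$500.00 = $1,906.00
  5% × $1,906.00 = $95.30
Transit Levy: 0.4% × $3,031.00 = $12.12
Total: $95.30 + $12.12 = $107.42

$107.42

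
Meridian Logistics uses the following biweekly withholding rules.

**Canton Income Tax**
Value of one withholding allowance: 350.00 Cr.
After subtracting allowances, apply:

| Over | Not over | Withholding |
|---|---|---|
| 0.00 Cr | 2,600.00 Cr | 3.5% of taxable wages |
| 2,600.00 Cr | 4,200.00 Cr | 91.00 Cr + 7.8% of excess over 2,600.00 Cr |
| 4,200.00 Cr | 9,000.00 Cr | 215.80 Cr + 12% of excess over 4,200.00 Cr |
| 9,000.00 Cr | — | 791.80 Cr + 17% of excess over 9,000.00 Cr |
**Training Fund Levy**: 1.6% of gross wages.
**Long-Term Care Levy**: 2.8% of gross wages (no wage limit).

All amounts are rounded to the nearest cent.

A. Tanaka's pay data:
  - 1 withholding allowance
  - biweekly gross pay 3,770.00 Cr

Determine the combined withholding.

320.84 Cr

Canton Income Tax: taxable = 3,770.00 Cr − 1×350.00 Cr = 3,420.00 Cr
  91.00 Cr + 7.8% × (3,420.00 Cr − 2,600.00 Cr) = 91.00 Cr + 7.8% × 820.00 Cr = 154.96 Cr
Training Fund Levy: 1.6% × 3,770.00 Cr = 60.32 Cr
Long-Term Care Levy: 2.8% × 3,770.00 Cr = 105.56 Cr
Total: 154.96 Cr + 60.32 Cr + 105.56 Cr = 320.84 Cr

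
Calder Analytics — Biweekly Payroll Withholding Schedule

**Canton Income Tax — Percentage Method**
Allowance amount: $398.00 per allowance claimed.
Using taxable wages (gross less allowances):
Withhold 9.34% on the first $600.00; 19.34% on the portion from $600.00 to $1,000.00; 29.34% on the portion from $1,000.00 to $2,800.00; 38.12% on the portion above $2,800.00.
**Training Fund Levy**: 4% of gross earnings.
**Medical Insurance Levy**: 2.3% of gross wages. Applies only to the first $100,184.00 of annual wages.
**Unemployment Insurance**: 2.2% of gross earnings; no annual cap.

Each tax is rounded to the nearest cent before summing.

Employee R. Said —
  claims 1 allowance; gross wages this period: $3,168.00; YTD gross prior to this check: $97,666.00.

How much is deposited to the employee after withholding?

Canton Income Tax: taxable = $3,168.00 − 1×$398.00 = $2,770.00
  $133.40 + 29.34% × ($2,770.00 − $1,000.00) = $133.40 + 29.34% × $1,770.00 = $652.72
Training Fund Levy: 4% × $3,168.00 = $126.72
Medical Insurance Levy: cap $100,184.00 − YTD $97,666.00 = $2,518.00 subject; 2.3% × $2,518.00 = $57.91
Unemployment Insurance: 2.2% × $3,168.00 = $69.70
Total withheld: $652.72 + $126.72 + $57.91 + $69.70 = $907.05
Net pay: $3,168.00 − $907.05 = $2,260.95

$2,260.95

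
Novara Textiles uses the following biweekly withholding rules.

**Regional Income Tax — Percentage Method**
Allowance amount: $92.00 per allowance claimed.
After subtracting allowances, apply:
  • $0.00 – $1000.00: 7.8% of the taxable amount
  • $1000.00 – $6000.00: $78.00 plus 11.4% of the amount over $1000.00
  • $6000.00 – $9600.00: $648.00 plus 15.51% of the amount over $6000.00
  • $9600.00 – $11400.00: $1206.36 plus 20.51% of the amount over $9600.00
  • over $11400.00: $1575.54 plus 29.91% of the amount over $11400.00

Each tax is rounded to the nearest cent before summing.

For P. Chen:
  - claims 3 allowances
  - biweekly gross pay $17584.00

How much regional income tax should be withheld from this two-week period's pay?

Regional Income Tax: taxable = $17584.00 − 3×$92.00 = $17308.00
  $1575.54 + 29.91% × ($17308.00 − $11400.00) = $1575.54 + 29.91% × $5908.00 = $3342.62

$3342.62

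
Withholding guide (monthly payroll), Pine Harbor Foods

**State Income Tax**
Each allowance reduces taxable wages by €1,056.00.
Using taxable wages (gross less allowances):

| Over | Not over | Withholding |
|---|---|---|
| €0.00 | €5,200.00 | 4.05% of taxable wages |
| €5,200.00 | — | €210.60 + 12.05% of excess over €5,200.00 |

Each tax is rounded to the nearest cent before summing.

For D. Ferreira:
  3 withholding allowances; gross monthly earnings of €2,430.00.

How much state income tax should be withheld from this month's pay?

State Income Tax: taxable = €2,430.00 − 3×€1,056.00 = €-738.00
  Taxable ≤ 0 → €0.00

€0.00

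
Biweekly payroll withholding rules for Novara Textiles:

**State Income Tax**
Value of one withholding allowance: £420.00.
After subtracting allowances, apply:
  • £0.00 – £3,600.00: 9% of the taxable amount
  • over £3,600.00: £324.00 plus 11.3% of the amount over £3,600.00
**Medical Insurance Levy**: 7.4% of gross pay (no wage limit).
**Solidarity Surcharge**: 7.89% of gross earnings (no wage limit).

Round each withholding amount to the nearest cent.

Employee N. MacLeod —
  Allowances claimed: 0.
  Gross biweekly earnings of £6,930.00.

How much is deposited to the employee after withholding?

£5,170.11

State Income Tax: taxable = £6,930.00
  £324.00 + 11.3% × (£6,930.00 − £3,600.00) = £324.00 + 11.3% × £3,330.00 = £700.29
Medical Insurance Levy: 7.4% × £6,930.00 = £512.82
Solidarity Surcharge: 7.89% × £6,930.00 = £546.78
Total withheld: £700.29 + £512.82 + £546.78 = £1,759.89
Net pay: £6,930.00 − £1,759.89 = £5,170.11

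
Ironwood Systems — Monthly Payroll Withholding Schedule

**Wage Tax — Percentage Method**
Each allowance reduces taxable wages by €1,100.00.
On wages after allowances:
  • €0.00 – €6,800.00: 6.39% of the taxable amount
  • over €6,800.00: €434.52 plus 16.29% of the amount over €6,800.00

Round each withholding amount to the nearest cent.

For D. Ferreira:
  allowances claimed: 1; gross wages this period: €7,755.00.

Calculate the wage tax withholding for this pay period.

€425.25

Wage Tax: taxable = €7,755.00 − 1×€1,100.00 = €6,655.00
  6.39% × €6,655.00 = €425.25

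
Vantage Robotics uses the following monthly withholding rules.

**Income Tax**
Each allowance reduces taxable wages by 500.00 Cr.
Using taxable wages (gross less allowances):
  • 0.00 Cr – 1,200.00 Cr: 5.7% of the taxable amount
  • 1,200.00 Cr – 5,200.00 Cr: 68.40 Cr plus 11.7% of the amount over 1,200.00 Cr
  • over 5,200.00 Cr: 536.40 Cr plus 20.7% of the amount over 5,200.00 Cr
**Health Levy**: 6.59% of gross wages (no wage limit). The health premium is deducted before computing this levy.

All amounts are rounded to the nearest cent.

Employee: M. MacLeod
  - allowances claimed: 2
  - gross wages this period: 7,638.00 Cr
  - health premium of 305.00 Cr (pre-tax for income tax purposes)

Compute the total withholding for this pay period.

1,254.17 Cr

Income Tax: taxable = 7,638.00 Cr − 305.00 Cr − 2×500.00 Cr = 6,333.00 Cr
  536.40 Cr + 20.7% × (6,333.00 Cr − 5,200.00 Cr) = 536.40 Cr + 20.7% × 1,133.00 Cr = 770.93 Cr
Health Levy: 6.59% × 7,333.00 Cr = 483.24 Cr
Total: 770.93 Cr + 483.24 Cr = 1,254.17 Cr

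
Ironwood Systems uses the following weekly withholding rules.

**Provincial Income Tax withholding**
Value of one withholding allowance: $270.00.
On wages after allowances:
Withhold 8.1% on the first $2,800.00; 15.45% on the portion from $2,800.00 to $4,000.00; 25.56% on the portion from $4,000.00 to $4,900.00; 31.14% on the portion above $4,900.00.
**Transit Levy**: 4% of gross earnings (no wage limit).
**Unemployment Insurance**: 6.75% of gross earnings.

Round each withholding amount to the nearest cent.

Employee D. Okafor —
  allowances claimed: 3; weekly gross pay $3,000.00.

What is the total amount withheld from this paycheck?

$499.89

Provincial Income Tax: taxable = $3,000.00 − 3×$270.00 = $2,190.00
  8.1% × $2,190.00 = $177.39
Transit Levy: 4% × $3,000.00 = $120.00
Unemployment Insurance: 6.75% × $3,000.00 = $202.50
Total: $177.39 + $120.00 + $202.50 = $499.89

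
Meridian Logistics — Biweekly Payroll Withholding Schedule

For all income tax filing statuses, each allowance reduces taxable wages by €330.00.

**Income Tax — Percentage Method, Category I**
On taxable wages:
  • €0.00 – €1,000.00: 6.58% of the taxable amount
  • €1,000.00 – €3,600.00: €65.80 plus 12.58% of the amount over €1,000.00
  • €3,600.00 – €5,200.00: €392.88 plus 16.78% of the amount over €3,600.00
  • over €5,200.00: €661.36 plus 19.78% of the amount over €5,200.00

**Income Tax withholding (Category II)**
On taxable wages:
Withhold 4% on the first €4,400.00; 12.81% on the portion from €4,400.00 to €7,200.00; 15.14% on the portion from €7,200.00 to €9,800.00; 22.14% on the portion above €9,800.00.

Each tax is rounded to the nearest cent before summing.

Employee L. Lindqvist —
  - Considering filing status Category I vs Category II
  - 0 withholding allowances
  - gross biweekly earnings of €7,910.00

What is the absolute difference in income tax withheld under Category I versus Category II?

Income Tax (Category I): taxable = €7,910.00
  €661.36 + 19.78% × (€7,910.00 − €5,200.00) = €661.36 + 19.78% × €2,710.00 = €1,197.40
Income Tax (Category II): taxable = €7,910.00
  €534.68 + 15.14% × (€7,910.00 − €7,200.00) = €534.68 + 15.14% × €710.00 = €642.17
Difference: |€1,197.40 − €642.17| = €555.23 (higher under Category I)

€555.23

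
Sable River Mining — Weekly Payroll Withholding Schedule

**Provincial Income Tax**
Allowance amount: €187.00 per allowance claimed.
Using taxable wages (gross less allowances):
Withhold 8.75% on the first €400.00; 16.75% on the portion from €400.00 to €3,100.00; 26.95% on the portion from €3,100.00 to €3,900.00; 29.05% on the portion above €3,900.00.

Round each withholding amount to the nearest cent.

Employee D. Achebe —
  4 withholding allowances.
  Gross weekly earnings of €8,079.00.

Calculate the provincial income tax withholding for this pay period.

€1,699.56

Provincial Income Tax: taxable = €8,079.00 − 4×€187.00 = €7,331.00
  €702.85 + 29.05% × (€7,331.00 − €3,900.00) = €702.85 + 29.05% × €3,431.00 = €1,699.56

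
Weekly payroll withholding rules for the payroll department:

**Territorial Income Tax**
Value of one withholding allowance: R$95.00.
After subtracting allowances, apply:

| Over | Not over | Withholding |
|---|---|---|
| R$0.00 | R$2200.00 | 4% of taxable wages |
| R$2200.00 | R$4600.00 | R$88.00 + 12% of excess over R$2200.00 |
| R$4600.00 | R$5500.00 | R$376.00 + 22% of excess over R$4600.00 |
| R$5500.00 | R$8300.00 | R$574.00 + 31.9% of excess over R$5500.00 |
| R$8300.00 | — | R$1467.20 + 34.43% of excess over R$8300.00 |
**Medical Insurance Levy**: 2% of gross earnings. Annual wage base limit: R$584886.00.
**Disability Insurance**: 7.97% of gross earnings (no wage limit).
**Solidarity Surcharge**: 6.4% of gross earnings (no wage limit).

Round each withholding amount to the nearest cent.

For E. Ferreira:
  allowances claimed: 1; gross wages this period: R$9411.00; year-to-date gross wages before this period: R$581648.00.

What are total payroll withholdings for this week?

Territorial Income Tax: taxable = R$9411.00 − 1×R$95.00 = R$9316.00
  R$1467.20 + 34.43% × (R$9316.00 − R$8300.00) = R$1467.20 + 34.43% × R$1016.00 = R$1817.01
Medical Insurance Levy: cap R$584886.00 − YTD R$581648.00 = R$3238.00 subject; 2% × R$3238.00 = R$64.76
Disability Insurance: 7.97% × R$9411.00 = R$750.06
Solidarity Surcharge: 6.4% × R$9411.00 = R$602.30
Total: R$1817.01 + R$64.76 + R$750.06 + R$602.30 = R$3234.13

R$3234.13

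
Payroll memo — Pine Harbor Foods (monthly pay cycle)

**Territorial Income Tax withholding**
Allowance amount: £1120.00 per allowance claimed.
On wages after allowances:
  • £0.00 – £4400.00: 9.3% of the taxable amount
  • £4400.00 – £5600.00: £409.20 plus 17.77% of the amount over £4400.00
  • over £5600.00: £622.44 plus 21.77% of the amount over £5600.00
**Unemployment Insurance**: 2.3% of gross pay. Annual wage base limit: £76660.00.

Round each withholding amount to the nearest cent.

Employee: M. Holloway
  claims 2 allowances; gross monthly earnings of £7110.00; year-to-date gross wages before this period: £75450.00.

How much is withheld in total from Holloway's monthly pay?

£520.55

Territorial Income Tax: taxable = £7110.00 − 2×£1120.00 = £4870.00
  £409.20 + 17.77% × (£4870.00 − £4400.00) = £409.20 + 17.77% × £470.00 = £492.72
Unemployment Insurance: cap £76660.00 − YTD £75450.00 = £1210.00 subject; 2.3% × £1210.00 = £27.83
Total: £492.72 + £27.83 = £520.55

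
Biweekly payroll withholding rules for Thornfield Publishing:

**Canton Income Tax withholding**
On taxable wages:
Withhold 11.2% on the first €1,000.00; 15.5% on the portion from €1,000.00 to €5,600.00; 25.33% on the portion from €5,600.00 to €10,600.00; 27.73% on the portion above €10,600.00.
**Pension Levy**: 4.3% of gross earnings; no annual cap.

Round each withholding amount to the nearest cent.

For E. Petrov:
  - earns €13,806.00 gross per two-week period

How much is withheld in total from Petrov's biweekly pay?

Canton Income Tax: taxable = €13,806.00
  €2,091.50 + 27.73% × (€13,806.00 − €10,600.00) = €2,091.50 + 27.73% × €3,206.00 = €2,980.52
Pension Levy: 4.3% × €13,806.00 = €593.66
Total: €2,980.52 + €593.66 = €3,574.18

€3,574.18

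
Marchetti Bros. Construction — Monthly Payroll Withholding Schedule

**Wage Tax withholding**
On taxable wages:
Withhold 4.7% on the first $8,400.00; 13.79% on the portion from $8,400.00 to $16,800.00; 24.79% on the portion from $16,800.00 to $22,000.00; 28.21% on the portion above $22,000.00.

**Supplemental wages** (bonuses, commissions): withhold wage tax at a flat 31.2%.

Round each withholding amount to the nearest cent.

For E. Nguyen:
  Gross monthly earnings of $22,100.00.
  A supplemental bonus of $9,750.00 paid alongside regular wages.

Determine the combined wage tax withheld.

$5,912.45

Wage Tax: taxable = $22,100.00
  $2,842.24 + 28.21% × ($22,100.00 − $22,000.00) = $2,842.24 + 28.21% × $100.00 = $2,870.45
Supplemental (31.2% flat on bonus): 31.2% × $9,750.00 = $3,042.00
Total wage tax: $2,870.45 + $3,042.00 = $5,912.45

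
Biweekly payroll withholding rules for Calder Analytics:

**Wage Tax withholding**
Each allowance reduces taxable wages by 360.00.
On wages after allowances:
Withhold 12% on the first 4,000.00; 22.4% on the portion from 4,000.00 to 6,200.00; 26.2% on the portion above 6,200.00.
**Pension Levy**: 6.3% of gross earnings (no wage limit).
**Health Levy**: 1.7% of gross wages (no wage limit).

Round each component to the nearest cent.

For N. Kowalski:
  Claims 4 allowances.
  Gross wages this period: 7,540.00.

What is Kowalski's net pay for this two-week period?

Wage Tax: taxable = 7,540.00 − 4×360.00 = 6,100.00
  480.00 + 22.4% × (6,100.00 − 4,000.00) = 480.00 + 22.4% × 2,100.00 = 950.40
Pension Levy: 6.3% × 7,540.00 = 475.02
Health Levy: 1.7% × 7,540.00 = 128.18
Total withheld: 950.40 + 475.02 + 128.18 = 1,553.60
Net pay: 7,540.00 − 1,553.60 = 5,986.40

5,986.40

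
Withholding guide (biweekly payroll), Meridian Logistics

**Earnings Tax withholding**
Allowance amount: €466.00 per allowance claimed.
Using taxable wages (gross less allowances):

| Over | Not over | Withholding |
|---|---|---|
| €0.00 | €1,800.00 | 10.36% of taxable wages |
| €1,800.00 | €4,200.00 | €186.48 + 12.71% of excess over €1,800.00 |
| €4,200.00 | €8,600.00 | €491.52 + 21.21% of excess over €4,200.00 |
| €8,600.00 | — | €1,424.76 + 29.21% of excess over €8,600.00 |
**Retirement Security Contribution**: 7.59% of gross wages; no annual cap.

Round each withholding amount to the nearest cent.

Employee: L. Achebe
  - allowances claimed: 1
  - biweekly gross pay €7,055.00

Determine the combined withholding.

€1,533.70

Earnings Tax: taxable = €7,055.00 − 1×€466.00 = €6,589.00
  €491.52 + 21.21% × (€6,589.00 − €4,200.00) = €491.52 + 21.21% × €2,389.00 = €998.23
Retirement Security Contribution: 7.59% × €7,055.00 = €535.47
Total: €998.23 + €535.47 = €1,533.70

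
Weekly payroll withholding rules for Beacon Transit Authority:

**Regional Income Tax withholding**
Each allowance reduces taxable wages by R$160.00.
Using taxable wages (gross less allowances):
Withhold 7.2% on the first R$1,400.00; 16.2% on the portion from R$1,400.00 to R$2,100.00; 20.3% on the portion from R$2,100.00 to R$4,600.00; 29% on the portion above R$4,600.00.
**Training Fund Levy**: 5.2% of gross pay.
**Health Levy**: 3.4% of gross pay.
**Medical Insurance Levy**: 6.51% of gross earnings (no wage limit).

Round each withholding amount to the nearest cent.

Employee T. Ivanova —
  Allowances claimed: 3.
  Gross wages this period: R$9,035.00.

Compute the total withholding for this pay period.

Regional Income Tax: taxable = R$9,035.00 − 3×R$160.00 = R$8,555.00
  R$721.70 + 29% × (R$8,555.00 − R$4,600.00) = R$721.70 + 29% × R$3,955.00 = R$1,868.65
Training Fund Levy: 5.2% × R$9,035.00 = R$469.82
Health Levy: 3.4% × R$9,035.00 = R$307.19
Medical Insurance Levy: 6.51% × R$9,035.00 = R$588.18
Total: R$1,868.65 + R$469.82 + R$307.19 + R$588.18 = R$3,233.84

R$3,233.84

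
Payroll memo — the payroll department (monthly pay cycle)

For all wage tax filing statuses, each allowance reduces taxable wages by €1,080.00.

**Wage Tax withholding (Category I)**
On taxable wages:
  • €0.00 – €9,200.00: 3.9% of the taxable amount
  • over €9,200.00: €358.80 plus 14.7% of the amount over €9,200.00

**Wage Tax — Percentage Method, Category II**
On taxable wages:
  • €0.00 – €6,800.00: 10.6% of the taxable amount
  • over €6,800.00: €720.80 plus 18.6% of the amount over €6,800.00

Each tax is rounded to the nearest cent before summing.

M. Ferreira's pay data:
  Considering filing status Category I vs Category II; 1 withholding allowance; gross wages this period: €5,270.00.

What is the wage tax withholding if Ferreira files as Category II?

Wage Tax (Category II): taxable = €5,270.00 − 1×€1,080.00 = €4,190.00
  10.6% × €4,190.00 = €444.14

€444.14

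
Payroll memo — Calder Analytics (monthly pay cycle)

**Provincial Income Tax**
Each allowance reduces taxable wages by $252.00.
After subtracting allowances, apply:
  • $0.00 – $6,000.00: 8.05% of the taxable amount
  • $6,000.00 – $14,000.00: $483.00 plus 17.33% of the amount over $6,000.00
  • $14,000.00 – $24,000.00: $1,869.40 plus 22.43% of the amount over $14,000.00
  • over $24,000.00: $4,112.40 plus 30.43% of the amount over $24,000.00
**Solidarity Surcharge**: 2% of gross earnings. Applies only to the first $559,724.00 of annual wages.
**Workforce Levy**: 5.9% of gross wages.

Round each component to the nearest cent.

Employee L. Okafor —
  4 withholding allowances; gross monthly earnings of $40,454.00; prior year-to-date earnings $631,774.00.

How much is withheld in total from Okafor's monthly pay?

Provincial Income Tax: taxable = $40,454.00 − 4×$252.00 = $39,446.00
  $4,112.40 + 30.43% × ($39,446.00 − $24,000.00) = $4,112.40 + 30.43% × $15,446.00 = $8,812.62
Solidarity Surcharge: YTD $631,774.00 ≥ cap $559,724.00 → $0.00
Workforce Levy: 5.9% × $40,454.00 = $2,386.79
Total: $8,812.62 + $0.00 + $2,386.79 = $11,199.41

$11,199.41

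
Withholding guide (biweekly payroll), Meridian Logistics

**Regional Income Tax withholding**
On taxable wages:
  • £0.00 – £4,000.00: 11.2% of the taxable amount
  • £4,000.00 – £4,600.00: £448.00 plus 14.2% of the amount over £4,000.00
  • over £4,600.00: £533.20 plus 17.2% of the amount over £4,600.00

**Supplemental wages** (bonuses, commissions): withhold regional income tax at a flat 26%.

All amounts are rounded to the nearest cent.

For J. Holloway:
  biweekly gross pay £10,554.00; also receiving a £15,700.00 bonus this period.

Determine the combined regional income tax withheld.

£5,639.29

Regional Income Tax: taxable = £10,554.00
  £533.20 + 17.2% × (£10,554.00 − £4,600.00) = £533.20 + 17.2% × £5,954.00 = £1,557.29
Supplemental (26% flat on bonus): 26% × £15,700.00 = £4,082.00
Total regional income tax: £1,557.29 + £4,082.00 = £5,639.29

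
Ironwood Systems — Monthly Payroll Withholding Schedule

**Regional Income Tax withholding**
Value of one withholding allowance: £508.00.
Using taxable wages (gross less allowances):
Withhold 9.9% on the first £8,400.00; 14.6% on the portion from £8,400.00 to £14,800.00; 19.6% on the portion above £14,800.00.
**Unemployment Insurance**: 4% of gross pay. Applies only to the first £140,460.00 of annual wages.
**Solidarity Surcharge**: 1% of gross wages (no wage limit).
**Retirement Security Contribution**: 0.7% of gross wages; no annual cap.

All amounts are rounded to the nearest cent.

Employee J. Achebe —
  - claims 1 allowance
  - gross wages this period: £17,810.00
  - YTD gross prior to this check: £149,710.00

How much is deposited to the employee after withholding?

£15,250.84

Regional Income Tax: taxable = £17,810.00 − 1×£508.00 = £17,302.00
  £1,766.00 + 19.6% × (£17,302.00 − £14,800.00) = £1,766.00 + 19.6% × £2,502.00 = £2,256.39
Unemployment Insurance: YTD £149,710.00 ≥ cap £140,460.00 → £0.00
Solidarity Surcharge: 1% × £17,810.00 = £178.10
Retirement Security Contribution: 0.7% × £17,810.00 = £124.67
Total withheld: £2,256.39 + £0.00 + £178.10 + £124.67 = £2,559.16
Net pay: £17,810.00 − £2,559.16 = £15,250.84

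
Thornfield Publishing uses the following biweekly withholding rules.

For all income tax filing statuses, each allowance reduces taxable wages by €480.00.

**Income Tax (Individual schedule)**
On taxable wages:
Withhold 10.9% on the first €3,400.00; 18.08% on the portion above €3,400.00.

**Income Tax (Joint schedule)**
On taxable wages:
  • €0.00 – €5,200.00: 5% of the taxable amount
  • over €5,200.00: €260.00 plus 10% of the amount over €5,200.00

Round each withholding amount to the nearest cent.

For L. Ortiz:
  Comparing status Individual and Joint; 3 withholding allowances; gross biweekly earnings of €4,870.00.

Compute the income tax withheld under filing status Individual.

€376.02

Income Tax (Individual): taxable = €4,870.00 − 3×€480.00 = €3,430.00
  €370.60 + 18.08% × (€3,430.00 − €3,400.00) = €370.60 + 18.08% × €30.00 = €376.02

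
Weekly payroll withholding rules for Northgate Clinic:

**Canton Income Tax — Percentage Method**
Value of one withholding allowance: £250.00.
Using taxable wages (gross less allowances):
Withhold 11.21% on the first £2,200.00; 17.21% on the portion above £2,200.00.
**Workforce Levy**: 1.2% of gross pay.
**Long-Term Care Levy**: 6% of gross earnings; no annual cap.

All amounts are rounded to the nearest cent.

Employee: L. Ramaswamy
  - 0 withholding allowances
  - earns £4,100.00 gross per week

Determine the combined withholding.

Canton Income Tax: taxable = £4,100.00
  £246.62 + 17.21% × (£4,100.00 − £2,200.00) = £246.62 + 17.21% × £1,900.00 = £573.61
Workforce Levy: 1.2% × £4,100.00 = £49.20
Long-Term Care Levy: 6% × £4,100.00 = £246.00
Total: £573.61 + £49.20 + £246.00 = £868.81

£868.81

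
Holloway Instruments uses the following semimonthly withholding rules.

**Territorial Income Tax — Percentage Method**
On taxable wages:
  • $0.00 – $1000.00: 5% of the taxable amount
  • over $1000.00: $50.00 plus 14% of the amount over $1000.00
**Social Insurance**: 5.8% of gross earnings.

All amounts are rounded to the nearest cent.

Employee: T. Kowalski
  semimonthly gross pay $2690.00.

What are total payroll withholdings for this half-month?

Territorial Income Tax: taxable = $2690.00
  $50.00 + 14% × ($2690.00 − $1000.00) = $50.00 + 14% × $1690.00 = $286.60
Social Insurance: 5.8% × $2690.00 = $156.02
Total: $286.60 + $156.02 = $442.62

$442.62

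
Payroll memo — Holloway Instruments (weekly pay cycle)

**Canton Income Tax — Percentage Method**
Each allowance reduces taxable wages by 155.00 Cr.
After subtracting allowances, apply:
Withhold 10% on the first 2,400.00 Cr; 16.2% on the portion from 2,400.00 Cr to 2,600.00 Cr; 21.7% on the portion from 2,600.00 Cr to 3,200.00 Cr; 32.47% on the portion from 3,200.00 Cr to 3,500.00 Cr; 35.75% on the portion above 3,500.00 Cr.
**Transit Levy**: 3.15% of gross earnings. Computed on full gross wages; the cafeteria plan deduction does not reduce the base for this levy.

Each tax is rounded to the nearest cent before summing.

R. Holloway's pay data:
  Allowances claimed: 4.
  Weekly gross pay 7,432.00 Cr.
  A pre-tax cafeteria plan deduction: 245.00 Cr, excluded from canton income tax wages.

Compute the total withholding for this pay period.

Canton Income Tax: taxable = 7,432.00 Cr − 245.00 Cr − 4×155.00 Cr = 6,567.00 Cr
  500.01 Cr + 35.75% × (6,567.00 Cr − 3,500.00 Cr) = 500.01 Cr + 35.75% × 3,067.00 Cr = 1,596.46 Cr
Transit Levy: 3.15% × 7,432.00 Cr = 234.11 Cr
Total: 1,596.46 Cr + 234.11 Cr = 1,830.57 Cr

1,830.57 Cr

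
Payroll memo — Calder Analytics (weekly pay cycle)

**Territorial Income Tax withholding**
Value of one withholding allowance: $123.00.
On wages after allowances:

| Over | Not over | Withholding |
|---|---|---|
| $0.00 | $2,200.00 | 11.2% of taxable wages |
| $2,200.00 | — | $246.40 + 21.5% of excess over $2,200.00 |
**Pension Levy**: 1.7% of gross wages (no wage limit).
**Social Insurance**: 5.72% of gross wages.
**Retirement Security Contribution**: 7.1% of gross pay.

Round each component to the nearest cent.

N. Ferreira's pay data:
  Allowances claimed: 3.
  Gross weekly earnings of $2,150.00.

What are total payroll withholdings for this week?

Territorial Income Tax: taxable = $2,150.00 − 3×$123.00 = $1,781.00
  11.2% × $1,781.00 = $199.47
Pension Levy: 1.7% × $2,150.00 = $36.55
Social Insurance: 5.72% × $2,150.00 = $122.98
Retirement Security Contribution: 7.1% × $2,150.00 = $152.65
Total: $199.47 + $36.55 + $122.98 + $152.65 = $511.65

$511.65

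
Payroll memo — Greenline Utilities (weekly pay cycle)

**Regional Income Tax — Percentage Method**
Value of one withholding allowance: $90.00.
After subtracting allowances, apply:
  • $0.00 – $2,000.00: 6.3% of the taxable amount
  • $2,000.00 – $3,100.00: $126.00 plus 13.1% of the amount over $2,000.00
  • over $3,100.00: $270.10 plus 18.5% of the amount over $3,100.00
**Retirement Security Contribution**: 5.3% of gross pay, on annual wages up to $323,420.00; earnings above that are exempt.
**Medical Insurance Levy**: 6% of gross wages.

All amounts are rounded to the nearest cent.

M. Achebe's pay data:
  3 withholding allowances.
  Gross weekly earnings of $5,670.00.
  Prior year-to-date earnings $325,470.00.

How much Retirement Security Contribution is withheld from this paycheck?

Retirement Security Contribution: YTD $325,470.00 ≥ cap $323,420.00 → $0.00

$0.00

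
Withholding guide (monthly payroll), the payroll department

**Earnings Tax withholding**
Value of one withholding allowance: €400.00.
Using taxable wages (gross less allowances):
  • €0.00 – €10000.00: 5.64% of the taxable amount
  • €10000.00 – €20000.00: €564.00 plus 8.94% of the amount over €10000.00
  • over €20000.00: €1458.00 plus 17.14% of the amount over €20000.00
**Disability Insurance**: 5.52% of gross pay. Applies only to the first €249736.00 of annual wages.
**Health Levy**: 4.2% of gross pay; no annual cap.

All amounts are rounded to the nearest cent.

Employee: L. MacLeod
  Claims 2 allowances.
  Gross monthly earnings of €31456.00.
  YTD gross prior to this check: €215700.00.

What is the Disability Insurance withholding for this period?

€1736.37

Disability Insurance: 5.52% × €31456.00 = €1736.37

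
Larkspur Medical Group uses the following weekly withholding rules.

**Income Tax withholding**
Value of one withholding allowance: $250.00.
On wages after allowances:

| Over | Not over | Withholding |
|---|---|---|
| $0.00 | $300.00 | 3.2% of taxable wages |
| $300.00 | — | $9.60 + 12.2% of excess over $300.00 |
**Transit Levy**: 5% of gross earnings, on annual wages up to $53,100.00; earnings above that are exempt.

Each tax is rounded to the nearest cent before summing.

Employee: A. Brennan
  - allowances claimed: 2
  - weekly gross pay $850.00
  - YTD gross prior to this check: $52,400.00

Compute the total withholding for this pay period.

Income Tax: taxable = $850.00 − 2×$250.00 = $350.00
  $9.60 + 12.2% × ($350.00 − $300.00) = $9.60 + 12.2% × $50.00 = $15.70
Transit Levy: cap $53,100.00 − YTD $52,400.00 = $700.00 subject; 5% × $700.00 = $35.00
Total: $15.70 + $35.00 = $50.70

$50.70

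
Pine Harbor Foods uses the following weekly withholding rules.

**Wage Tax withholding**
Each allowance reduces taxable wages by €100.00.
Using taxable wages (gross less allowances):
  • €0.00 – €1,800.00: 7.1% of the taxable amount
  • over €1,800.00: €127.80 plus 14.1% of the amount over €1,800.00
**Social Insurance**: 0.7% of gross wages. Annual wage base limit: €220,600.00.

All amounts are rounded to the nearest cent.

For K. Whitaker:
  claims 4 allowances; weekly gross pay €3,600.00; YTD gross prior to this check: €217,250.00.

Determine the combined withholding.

Wage Tax: taxable = €3,600.00 − 4×€100.00 = €3,200.00
  €127.80 + 14.1% × (€3,200.00 − €1,800.00) = €127.80 + 14.1% × €1,400.00 = €325.20
Social Insurance: cap €220,600.00 − YTD €217,250.00 = €3,350.00 subject; 0.7% × €3,350.00 = €23.45
Total: €325.20 + €23.45 = €348.65

€348.65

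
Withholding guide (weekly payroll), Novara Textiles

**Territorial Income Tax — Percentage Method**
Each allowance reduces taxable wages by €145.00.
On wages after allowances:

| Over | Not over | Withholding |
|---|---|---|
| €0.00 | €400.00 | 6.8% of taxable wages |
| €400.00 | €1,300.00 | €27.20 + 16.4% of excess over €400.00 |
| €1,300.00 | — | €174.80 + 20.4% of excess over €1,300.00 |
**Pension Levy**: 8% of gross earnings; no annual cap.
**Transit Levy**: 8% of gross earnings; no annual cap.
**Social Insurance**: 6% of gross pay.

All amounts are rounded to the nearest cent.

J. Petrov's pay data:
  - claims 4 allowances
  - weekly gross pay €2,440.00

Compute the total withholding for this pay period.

€825.84

Territorial Income Tax: taxable = €2,440.00 − 4×€145.00 = €1,860.00
  €174.80 + 20.4% × (€1,860.00 − €1,300.00) = €174.80 + 20.4% × €560.00 = €289.04
Pension Levy: 8% × €2,440.00 = €195.20
Transit Levy: 8% × €2,440.00 = €195.20
Social Insurance: 6% × €2,440.00 = €146.40
Total: €289.04 + €195.20 + €195.20 + €146.40 = €825.84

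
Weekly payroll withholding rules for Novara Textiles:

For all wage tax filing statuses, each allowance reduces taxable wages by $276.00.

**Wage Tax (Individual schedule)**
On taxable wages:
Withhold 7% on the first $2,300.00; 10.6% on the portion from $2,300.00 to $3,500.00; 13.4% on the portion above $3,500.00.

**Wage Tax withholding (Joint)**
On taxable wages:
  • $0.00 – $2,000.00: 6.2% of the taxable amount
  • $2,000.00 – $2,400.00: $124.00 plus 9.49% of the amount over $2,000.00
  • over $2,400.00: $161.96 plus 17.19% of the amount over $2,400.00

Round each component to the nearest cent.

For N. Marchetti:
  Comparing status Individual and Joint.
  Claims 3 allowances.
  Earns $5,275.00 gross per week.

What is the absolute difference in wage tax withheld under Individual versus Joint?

Wage Tax (Individual): taxable = $5,275.00 − 3×$276.00 = $4,447.00
  $288.20 + 13.4% × ($4,447.00 − $3,500.00) = $288.20 + 13.4% × $947.00 = $415.10
Wage Tax (Joint): taxable = $5,275.00 − 3×$276.00 = $4,447.00
  $161.96 + 17.19% × ($4,447.00 − $2,400.00) = $161.96 + 17.19% × $2,047.00 = $513.84
Difference: |$415.10 − $513.84| = $98.74 (higher under Joint)

$98.74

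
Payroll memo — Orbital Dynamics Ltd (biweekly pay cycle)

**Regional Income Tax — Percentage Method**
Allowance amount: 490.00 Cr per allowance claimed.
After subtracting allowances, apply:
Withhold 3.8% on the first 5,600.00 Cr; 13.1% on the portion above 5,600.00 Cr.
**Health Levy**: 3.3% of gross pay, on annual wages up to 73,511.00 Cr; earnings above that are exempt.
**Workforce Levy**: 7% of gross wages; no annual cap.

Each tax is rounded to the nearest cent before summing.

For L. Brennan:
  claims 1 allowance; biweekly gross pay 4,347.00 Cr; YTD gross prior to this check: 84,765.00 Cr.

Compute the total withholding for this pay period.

450.86 Cr

Regional Income Tax: taxable = 4,347.00 Cr − 1×490.00 Cr = 3,857.00 Cr
  3.8% × 3,857.00 Cr = 146.57 Cr
Health Levy: YTD 84,765.00 Cr ≥ cap 73,511.00 Cr → 0.00 Cr
Workforce Levy: 7% × 4,347.00 Cr = 304.29 Cr
Total: 146.57 Cr + 0.00 Cr + 304.29 Cr = 450.86 Cr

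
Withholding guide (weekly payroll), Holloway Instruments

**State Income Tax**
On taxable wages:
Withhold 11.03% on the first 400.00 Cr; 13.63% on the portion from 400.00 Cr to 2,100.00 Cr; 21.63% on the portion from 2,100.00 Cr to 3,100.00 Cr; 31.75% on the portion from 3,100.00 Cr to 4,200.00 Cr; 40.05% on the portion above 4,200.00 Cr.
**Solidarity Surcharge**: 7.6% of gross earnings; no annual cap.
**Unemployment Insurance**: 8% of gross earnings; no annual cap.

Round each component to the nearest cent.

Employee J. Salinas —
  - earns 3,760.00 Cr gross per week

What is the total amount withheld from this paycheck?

1,288.24 Cr

State Income Tax: taxable = 3,760.00 Cr
  492.13 Cr + 31.75% × (3,760.00 Cr − 3,100.00 Cr) = 492.13 Cr + 31.75% × 660.00 Cr = 701.68 Cr
Solidarity Surcharge: 7.6% × 3,760.00 Cr = 285.76 Cr
Unemployment Insurance: 8% × 3,760.00 Cr = 300.80 Cr
Total: 701.68 Cr + 285.76 Cr + 300.80 Cr = 1,288.24 Cr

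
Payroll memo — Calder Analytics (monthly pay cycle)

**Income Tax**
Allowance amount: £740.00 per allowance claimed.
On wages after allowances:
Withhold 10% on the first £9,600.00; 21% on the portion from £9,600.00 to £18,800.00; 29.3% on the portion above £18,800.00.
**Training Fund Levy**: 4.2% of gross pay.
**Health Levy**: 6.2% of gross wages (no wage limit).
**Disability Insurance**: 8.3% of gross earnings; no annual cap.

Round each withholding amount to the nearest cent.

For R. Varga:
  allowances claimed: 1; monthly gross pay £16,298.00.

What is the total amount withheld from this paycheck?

Income Tax: taxable = £16,298.00 − 1×£740.00 = £15,558.00
  £960.00 + 21% × (£15,558.00 − £9,600.00) = £960.00 + 21% × £5,958.00 = £2,211.18
Training Fund Levy: 4.2% × £16,298.00 = £684.52
Health Levy: 6.2% × £16,298.00 = £1,010.48
Disability Insurance: 8.3% × £16,298.00 = £1,352.73
Total: £2,211.18 + £684.52 + £1,010.48 + £1,352.73 = £5,258.91

£5,258.91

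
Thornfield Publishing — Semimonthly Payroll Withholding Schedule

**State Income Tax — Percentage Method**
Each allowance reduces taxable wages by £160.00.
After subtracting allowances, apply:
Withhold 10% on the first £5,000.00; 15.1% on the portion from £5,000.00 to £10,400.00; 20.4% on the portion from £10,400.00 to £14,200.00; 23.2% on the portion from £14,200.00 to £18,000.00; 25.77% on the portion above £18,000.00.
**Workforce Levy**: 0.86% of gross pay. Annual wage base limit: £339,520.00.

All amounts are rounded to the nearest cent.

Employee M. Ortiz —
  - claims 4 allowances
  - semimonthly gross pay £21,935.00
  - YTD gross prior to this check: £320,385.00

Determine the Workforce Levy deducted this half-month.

£164.56

Workforce Levy: cap £339,520.00 − YTD £320,385.00 = £19,135.00 subject; 0.86% × £19,135.00 = £164.56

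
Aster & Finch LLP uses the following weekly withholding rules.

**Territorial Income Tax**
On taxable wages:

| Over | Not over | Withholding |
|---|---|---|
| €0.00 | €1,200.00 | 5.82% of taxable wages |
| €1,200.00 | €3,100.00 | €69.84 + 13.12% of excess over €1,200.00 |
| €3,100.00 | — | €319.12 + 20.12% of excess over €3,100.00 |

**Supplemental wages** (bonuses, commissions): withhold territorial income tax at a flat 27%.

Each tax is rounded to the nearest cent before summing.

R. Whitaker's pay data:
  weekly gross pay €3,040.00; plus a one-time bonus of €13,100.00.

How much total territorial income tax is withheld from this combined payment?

Territorial Income Tax: taxable = €3,040.00
  €69.84 + 13.12% × (€3,040.00 − €1,200.00) = €69.84 + 13.12% × €1,840.00 = €311.25
Supplemental (27% flat on bonus): 27% × €13,100.00 = €3,537.00
Total territorial income tax: €311.25 + €3,537.00 = €3,848.25

€3,848.25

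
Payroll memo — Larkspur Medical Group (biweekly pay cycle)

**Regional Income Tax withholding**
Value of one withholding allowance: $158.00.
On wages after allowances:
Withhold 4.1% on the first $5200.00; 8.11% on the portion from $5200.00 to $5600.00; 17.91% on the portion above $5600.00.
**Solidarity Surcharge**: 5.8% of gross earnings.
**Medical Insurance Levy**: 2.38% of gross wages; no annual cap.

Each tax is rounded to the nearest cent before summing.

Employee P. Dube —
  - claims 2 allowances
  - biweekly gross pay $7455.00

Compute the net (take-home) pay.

$6323.91

Regional Income Tax: taxable = $7455.00 − 2×$158.00 = $7139.00
  $245.64 + 17.91% × ($7139.00 − $5600.00) = $245.64 + 17.91% × $1539.00 = $521.27
Solidarity Surcharge: 5.8% × $7455.00 = $432.39
Medical Insurance Levy: 2.38% × $7455.00 = $177.43
Total withheld: $521.27 + $432.39 + $177.43 = $1131.09
Net pay: $7455.00 − $1131.09 = $6323.91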